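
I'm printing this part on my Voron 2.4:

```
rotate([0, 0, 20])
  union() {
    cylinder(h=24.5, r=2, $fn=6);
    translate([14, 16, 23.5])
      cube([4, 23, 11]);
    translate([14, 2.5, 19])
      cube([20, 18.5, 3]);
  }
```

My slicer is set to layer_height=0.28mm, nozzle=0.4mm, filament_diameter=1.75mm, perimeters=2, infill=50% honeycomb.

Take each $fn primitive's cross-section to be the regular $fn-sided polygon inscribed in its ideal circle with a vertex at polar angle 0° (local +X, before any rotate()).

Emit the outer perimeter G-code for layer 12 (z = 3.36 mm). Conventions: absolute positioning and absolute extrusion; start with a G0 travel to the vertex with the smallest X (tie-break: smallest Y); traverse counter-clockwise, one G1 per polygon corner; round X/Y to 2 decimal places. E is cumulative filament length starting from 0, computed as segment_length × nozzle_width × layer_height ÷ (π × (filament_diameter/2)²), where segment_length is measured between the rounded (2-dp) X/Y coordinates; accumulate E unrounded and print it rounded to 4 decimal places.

G0 X-1.88 Y-0.68 Z3.36
G1 X-0.35 Y-1.97 E0.0932
G1 X1.53 Y-1.29 E0.1863
G1 X1.88 Y0.68 E0.2794
G1 X0.35 Y1.97 E0.3726
G1 X-1.53 Y1.29 E0.4657
G1 X-1.88 Y-0.68 E0.5589

At z = 3.36 mm: the r=2 cylinder contributes a regular 6-gon of circumradius 2; the cube at (14, 16) is not intersected at this z (z outside [23.5, 34.5]); the cube at (14, 2.5) is absent (z outside [19, 22]); Taking the union: only the r=2 cylinder is present, so the union is just that shape — 1 connected region; (whole slice rotated 20° about Z — lengths, areas and connectivity unchanged). The outline is a single polygon with 6 vertices. Extrusion per mm of travel: 0.4 × 0.28 / (π × 0.875²) = 0.046564. Accumulating E over each segment gives final E = 0.5589.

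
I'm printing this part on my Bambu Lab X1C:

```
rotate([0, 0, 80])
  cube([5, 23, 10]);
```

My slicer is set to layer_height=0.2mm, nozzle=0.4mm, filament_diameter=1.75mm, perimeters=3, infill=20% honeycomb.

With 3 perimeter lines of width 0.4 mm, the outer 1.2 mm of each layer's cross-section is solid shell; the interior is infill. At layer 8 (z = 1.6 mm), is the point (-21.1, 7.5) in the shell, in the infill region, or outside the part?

At z = 1.6 mm: the 5×23 cube contributes its full rectangle; (whole slice rotated 80° about Z — lengths, areas and connectivity unchanged). Overall, the cross-section is a single solid region. Undo the 80° rotation: the query point maps to (3.722, 22.082) in the un-rotated model frame. The nearest boundary edge runs (5.00, 23.00)→(0.00, 23.00); distance from the point to it = 0.92 mm. The point is inside the cross-section, 0.92 mm from the nearest boundary — within the 1.2 mm shell band (3 × 0.4).

shell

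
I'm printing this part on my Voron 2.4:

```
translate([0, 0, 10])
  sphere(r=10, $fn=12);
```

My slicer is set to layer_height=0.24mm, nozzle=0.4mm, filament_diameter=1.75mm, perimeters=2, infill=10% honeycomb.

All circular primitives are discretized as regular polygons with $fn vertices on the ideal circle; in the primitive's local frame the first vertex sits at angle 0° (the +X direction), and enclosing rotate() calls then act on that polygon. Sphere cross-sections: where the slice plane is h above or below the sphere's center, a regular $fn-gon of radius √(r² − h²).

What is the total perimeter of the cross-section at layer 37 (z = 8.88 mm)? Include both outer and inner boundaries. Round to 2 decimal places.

61.73 mm

At z = 8.88 mm: the r=10 sphere slices to a regular 12-gon of circumradius 9.937 (√(r²−h²) with h=1.12 from center) (perimeter = 2·12·9.937·sin(180°/12) = 61.73 mm). Overall, the cross-section is a single solid region. Total boundary length (outer) = 61.73 mm.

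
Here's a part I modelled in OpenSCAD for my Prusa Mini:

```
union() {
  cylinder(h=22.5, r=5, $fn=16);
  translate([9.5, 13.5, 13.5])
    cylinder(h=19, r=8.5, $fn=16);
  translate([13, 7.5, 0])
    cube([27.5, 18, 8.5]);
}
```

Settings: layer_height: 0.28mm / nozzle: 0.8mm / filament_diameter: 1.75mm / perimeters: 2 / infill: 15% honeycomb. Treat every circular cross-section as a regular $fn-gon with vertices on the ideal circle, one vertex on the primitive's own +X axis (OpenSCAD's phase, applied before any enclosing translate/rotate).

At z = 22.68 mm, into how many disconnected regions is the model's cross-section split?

At z = 22.68 mm: the cylinder does not reach this height (z outside [0, 22.5]); the r=8.5 cylinder at (9.5, 13.5) gives a regular 16-gon of circumradius 8.5 (constant along its height); the cube at (13, 7.5) is absent (z outside [0, 8.5]); Combining (union): only the r=8.5 cylinder at (9.5, 13.5) is present, so the union is just that shape — 1 connected region. The result has 1 disconnected region.

1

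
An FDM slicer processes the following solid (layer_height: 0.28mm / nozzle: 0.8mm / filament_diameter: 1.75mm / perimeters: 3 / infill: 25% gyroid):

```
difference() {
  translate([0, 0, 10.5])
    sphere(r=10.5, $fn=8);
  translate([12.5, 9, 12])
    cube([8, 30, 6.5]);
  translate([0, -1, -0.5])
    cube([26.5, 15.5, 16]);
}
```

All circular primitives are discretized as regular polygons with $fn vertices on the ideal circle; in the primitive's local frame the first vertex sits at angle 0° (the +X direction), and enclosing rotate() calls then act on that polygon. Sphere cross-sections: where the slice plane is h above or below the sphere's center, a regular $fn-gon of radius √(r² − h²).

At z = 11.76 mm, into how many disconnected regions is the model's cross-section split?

1

At z = 11.76 mm: the r=10.5 sphere contributes a regular 8-gon of circumradius √(10.5²−1.26²) = 10.424; the cube at (12.5, 9) is absent (z outside [12, 18.5]); the cube at (0, -1) (footprint 26.5×15.5) is included at this height; Taking the first minus the rest: starting from the r=10.5 sphere, the 26.5×15.5 cube at (0, -1) partially overlaps it — only the 87.05 mm² overlap (of its 410.75 mm²) is removed, clipping the outline — 1 connected region. The result has 1 disconnected region.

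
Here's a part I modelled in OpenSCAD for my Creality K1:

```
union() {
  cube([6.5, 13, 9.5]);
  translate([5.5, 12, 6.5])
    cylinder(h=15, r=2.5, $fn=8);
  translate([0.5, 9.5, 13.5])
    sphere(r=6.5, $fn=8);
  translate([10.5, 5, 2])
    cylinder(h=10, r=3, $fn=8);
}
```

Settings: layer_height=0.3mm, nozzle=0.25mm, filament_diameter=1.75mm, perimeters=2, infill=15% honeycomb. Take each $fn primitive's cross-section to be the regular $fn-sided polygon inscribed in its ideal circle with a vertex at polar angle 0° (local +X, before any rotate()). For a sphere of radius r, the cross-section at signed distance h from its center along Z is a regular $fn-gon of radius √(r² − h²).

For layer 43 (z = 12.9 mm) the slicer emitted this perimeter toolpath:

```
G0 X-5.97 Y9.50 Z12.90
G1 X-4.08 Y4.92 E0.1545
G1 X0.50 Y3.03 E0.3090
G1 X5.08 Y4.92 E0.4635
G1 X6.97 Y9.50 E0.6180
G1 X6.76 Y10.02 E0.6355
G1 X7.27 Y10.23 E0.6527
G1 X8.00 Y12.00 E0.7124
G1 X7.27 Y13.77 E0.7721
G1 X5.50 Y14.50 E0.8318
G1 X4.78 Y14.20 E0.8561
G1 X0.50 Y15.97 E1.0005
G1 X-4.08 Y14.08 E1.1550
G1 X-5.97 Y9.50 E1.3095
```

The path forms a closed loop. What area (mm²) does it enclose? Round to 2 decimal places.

125.53 mm²

Apply the shoelace formula to the sequence of (X, Y) vertices; enclosed area = 125.53 mm².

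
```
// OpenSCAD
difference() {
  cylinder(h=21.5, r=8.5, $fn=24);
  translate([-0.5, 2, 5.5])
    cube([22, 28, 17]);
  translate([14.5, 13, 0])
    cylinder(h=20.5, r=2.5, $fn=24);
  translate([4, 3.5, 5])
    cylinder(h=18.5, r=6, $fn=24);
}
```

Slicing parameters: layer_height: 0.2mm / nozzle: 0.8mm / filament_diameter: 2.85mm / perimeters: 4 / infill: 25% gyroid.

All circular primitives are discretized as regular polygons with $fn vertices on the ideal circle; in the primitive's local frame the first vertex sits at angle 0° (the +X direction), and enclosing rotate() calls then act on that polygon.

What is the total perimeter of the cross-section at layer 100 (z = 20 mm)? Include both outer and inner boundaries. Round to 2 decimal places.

58.66 mm

At z = 20 mm: the r=8.5 cylinder gives a regular 24-gon of circumradius 8.5 (constant along its height) (perimeter = 2·24·8.500·sin(180°/24) = 53.25 mm); the 22×28 cube at (-0.5, 2) contributes its full rectangle (perimeter 100.00 mm); the cylinder at (14.5, 13): section is a regular 24-gon, circumradius r=2.5 (perimeter = 2·24·2.500·sin(180°/24) = 15.66 mm); the r=6 cylinder at (4, 3.5) gives a regular 24-gon of circumradius 6 (constant along its height) (perimeter = 2·24·6.000·sin(180°/24) = 37.59 mm); After the difference (first − rest): starting from the r=8.5 cylinder, the 22×28 cube at (-0.5, 2) partially overlaps it — only the 42.60 mm² overlap (of its 616.00 mm²) is removed, clipping the outline; the r=2.5 cylinder at (14.5, 13) misses the remaining region (no effect); the r=6 cylinder at (4, 3.5) partially overlaps it — only the 42.13 mm² overlap (of its 111.81 mm²) is removed, clipping the outline — boundary = 58.66 mm. Overall, the cross-section is a single solid region. Total boundary length (outer) = 58.66 mm.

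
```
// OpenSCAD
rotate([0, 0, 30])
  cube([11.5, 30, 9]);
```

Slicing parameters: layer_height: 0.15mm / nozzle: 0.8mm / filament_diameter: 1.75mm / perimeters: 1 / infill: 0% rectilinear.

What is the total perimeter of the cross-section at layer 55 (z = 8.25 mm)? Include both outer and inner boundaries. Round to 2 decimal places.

83.00 mm

At z = 8.25 mm: the cube (footprint 11.5×30) is included at this height (perimeter 83.00 mm); (rotated 30° about Z; rotation is an isometry so areas/perimeters/island counts are preserved). Overall, the cross-section is a single solid region. Total boundary length (outer) = 83.00 mm.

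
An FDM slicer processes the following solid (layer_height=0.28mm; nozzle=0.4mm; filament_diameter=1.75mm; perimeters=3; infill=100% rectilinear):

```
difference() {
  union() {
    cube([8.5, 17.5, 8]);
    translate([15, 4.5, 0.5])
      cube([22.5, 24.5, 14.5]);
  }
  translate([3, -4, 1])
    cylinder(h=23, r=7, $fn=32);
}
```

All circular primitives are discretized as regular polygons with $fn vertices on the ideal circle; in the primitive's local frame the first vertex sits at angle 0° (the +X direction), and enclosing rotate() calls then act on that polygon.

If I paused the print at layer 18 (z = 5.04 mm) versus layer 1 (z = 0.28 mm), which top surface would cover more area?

layer 18 (z = 5.04 mm)

Layer 18 (z = 5.04): the 8.5×17.5 cube contributes its full rectangle (area 148.75 mm²); the 22.5×24.5 cube at (15, 4.5) contributes its full rectangle (area 551.25 mm²); Taking the union: the 2 present regions are separate (no shared area or edge), so areas and boundary lengths simply add and each stays a separate island — area = 700.00 mm²; the r=7 cylinder at (3, -4) contributes a regular 32-gon of circumradius 7 (area = (32/2)·7.000²·sin(360°/32) = 152.95 mm²); After the difference (first − rest): starting from that combined region (700.00 mm²), the r=7 cylinder at (3, -4) partially overlaps it — only the 20.18 mm² overlap (of its 152.95 mm²) is removed, clipping the outline — area = 679.82 mm². So its area = 679.82 mm². Layer 1 (z = 0.28): the cube is present — its section is the full 8.5×17.5 rectangle (area 148.75 mm²); the cube at (15, 4.5) is absent (z outside [0.5, 15]); Combining (union): only the 8.5×17.5 cube is present, so the union is just that shape — area = 148.75 mm²; the cylinder at (3, -4) is not intersected at this z (z outside [1, 24]); After the difference (first − rest): none of the subtracted shapes is present at this height, so the result so far is unchanged — area = 148.75 mm². So its area = 148.75 mm². Layer 18 is larger (679.82 vs 148.75 mm²).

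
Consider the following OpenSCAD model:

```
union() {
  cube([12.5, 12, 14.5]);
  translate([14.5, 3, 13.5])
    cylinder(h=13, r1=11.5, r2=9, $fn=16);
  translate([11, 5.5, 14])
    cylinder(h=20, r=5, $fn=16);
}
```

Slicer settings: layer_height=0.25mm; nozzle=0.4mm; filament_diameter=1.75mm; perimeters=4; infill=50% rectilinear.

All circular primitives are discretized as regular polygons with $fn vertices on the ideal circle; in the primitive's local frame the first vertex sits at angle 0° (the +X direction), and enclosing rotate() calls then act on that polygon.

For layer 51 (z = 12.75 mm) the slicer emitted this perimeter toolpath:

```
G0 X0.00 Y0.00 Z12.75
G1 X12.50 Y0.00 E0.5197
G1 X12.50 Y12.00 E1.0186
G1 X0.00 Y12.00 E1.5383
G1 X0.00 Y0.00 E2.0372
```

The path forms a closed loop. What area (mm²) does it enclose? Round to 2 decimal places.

150.00 mm²

Apply the shoelace formula to the sequence of (X, Y) vertices; enclosed area = 150.00 mm².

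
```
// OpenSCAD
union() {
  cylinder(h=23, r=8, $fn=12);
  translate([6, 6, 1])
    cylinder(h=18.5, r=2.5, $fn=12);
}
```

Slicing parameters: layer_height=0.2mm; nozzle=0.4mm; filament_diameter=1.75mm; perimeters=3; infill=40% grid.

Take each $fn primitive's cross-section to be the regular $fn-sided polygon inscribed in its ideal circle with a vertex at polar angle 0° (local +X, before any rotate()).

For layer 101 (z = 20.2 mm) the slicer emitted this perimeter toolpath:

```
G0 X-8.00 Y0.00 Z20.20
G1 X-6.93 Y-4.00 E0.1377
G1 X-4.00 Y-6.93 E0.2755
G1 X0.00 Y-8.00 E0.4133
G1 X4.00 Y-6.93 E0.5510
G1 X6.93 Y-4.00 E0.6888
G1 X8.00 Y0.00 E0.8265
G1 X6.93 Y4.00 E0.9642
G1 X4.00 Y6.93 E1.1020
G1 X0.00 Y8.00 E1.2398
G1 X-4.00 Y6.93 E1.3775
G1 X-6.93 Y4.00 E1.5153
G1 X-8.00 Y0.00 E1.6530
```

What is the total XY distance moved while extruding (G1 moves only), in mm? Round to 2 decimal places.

Sum the Euclidean lengths of each G1 segment: total = 49.70 mm.

49.70 mm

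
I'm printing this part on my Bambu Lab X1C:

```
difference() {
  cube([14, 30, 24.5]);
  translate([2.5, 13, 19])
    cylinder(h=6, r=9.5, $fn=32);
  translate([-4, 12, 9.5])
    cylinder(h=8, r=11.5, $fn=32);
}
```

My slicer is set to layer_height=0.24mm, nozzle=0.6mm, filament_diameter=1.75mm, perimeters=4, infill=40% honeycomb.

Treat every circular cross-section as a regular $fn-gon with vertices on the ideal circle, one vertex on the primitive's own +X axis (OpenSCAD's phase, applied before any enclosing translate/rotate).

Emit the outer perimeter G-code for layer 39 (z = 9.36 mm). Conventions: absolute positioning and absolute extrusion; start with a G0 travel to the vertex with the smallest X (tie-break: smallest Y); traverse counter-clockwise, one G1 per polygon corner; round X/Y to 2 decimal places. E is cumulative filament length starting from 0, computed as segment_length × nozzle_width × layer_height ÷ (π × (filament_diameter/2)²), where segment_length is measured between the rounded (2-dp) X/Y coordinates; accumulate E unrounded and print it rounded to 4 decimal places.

G0 X0.00 Y0.00 Z9.36
G1 X14.00 Y0.00 E0.8382
G1 X14.00 Y30.00 E2.6342
G1 X0.00 Y30.00 E3.4724
G1 X0.00 Y0.00 E5.2684

At z = 9.36 mm: the cube (footprint 14×30) is included at this height; the cylinder at (2.5, 13) is not intersected at this z (z outside [19, 25]); the cylinder at (-4, 12) is not intersected at this z (z outside [9.5, 17.5]); Subtracting the remaining from the first: none of the subtracted shapes is present at this height, so the 14×30 cube is unchanged — 1 connected region. The outline is a single polygon with 4 vertices. Extrusion per mm of travel: 0.6 × 0.24 / (π × 0.875²) = 0.059868. Accumulating E over each segment gives final E = 5.2684.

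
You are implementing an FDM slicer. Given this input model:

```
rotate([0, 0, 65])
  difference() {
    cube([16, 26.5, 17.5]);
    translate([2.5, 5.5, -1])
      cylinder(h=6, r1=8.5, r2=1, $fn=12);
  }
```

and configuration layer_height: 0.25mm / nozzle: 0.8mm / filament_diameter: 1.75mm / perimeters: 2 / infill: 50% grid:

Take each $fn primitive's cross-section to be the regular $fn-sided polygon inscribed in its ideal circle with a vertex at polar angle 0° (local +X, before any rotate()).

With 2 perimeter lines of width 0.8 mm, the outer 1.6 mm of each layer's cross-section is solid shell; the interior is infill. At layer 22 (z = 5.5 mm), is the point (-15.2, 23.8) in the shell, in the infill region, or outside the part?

At z = 5.5 mm: the cube is present — its section is the full 16×26.5 rectangle; the cone at (2.5, 5.5) does not reach this height (z outside [-1, 5]); Taking the first minus the rest: none of the subtracted shapes is present at this height, so the 16×26.5 cube is unchanged — 1 connected region; (rotated 65° about Z; rotation is an isometry so areas/perimeters/island counts are preserved). Overall, the cross-section is a single solid region. Undo the 65° rotation: the query point maps to (15.146, 23.834) in the un-rotated model frame. The nearest boundary edge runs (16.00, 0.00)→(16.00, 26.50); distance from the point to it = 0.85 mm. The point is inside the cross-section, 0.85 mm from the nearest boundary — within the 1.6 mm shell band (2 × 0.8).

shell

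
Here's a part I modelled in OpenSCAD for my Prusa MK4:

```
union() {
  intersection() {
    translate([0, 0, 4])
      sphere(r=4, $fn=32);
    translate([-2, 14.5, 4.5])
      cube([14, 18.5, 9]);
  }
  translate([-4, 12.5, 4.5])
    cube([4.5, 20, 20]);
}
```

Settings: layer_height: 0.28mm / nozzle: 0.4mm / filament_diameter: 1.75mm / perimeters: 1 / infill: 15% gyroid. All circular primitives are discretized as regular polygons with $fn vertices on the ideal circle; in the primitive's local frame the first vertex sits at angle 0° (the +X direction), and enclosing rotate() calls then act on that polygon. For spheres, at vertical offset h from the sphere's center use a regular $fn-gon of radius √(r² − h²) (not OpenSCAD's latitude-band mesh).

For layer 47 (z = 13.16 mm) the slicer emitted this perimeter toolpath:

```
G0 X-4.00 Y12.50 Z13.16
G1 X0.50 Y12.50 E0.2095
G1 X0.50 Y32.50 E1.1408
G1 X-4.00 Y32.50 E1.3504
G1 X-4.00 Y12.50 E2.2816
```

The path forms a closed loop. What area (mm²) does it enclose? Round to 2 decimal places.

90.00 mm²

Apply the shoelace formula to the sequence of (X, Y) vertices; enclosed area = 90.00 mm².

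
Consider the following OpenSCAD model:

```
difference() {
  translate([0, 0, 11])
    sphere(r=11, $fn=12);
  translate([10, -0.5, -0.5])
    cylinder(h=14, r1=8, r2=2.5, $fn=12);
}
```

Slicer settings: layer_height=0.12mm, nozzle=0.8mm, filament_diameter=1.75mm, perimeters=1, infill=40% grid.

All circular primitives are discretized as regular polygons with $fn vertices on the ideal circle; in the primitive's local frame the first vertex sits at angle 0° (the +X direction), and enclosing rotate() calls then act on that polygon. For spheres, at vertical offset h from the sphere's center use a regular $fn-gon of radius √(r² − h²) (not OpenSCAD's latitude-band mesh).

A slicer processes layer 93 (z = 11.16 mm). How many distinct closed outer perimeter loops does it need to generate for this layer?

1

At z = 11.16 mm: the r=11 sphere slices to a regular 12-gon of circumradius 10.999 (√(r²−h²) with h=0.16 from center); the cone at (10, -0.5) (r1=8→r2=2.5) has section circumradius 3.419 here — a regular 12-gon; After the difference (first − rest): starting from the r=11 sphere, the cone at (10, -0.5) partially overlaps it — only the 21.16 mm² overlap (of its 35.07 mm²) is removed, clipping the outline — 1 connected region. The result has 1 disconnected region.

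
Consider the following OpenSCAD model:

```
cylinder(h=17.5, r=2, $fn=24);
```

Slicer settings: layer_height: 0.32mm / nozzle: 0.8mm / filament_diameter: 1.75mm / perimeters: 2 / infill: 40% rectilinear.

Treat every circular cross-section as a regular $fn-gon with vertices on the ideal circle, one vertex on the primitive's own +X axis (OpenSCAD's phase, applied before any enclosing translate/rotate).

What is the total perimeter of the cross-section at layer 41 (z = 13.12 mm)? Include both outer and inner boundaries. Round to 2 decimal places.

12.53 mm

At z = 13.12 mm: the cylinder: section is a regular 24-gon, circumradius r=2 (perimeter = 2·24·2.000·sin(180°/24) = 12.53 mm). Overall, the cross-section is a single solid region. Total boundary length (outer) = 12.53 mm.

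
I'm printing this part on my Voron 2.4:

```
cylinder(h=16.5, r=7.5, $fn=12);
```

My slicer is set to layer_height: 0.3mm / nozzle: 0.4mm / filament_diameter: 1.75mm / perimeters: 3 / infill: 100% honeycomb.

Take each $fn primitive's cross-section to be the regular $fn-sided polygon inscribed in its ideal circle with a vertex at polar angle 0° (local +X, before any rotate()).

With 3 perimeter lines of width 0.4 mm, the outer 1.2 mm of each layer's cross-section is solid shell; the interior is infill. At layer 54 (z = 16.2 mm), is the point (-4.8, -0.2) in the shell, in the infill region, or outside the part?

At z = 16.2 mm: the r=7.5 cylinder contributes a regular 12-gon of circumradius 7.5. Overall, the cross-section is a single solid region. The nearest boundary edge runs (-7.50, 0.00)→(-6.50, -3.75); distance from the point to it = 2.56 mm. The point is inside the cross-section and 2.56 mm from the nearest boundary — more than the 1.2 mm shell width (3 × 0.4), so it's in the infill interior.

infill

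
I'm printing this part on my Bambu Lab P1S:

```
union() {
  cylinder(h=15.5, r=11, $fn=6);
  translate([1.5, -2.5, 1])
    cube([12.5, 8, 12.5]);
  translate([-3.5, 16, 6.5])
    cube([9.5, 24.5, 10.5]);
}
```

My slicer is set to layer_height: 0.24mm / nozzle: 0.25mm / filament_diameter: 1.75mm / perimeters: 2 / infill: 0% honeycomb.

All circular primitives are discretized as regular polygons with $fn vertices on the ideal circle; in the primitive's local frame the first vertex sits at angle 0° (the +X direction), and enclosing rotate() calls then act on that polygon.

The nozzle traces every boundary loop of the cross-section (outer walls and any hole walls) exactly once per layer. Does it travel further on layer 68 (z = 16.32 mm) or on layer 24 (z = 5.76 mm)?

layer 24 (z = 5.76 mm)

Layer 68 (z = 16.32): the cylinder does not reach this height (z outside [0, 15.5]); the cube at (1.5, -2.5) is absent (z outside [1, 13.5]); the 9.5×24.5 cube at (-3.5, 16) contributes its full rectangle (perimeter 68.00 mm); Taking the union: only the 9.5×24.5 cube at (-3.5, 16) is present, so the union is just that shape — boundary = 68.00 mm. So its perimeter = 68.00 mm. Layer 24 (z = 5.76): the r=11 cylinder gives a regular 6-gon of circumradius 11 (constant along its height) (perimeter = 2·6·11.000·sin(180°/6) = 66.00 mm); the cube at (1.5, -2.5) is present — its section is the full 12.5×8 rectangle (perimeter 41.00 mm); the cube at (-3.5, 16) is not intersected at this z (z outside [6.5, 17]); Merging all regions: the regions partially overlap (shared area 65.46 mm²), so the edge portions inside another operand are dropped and the merged outline is re-measured after clipping — boundary = 75.38 mm. So its perimeter = 75.38 mm. Layer 24 is larger (75.38 vs 68.00 mm).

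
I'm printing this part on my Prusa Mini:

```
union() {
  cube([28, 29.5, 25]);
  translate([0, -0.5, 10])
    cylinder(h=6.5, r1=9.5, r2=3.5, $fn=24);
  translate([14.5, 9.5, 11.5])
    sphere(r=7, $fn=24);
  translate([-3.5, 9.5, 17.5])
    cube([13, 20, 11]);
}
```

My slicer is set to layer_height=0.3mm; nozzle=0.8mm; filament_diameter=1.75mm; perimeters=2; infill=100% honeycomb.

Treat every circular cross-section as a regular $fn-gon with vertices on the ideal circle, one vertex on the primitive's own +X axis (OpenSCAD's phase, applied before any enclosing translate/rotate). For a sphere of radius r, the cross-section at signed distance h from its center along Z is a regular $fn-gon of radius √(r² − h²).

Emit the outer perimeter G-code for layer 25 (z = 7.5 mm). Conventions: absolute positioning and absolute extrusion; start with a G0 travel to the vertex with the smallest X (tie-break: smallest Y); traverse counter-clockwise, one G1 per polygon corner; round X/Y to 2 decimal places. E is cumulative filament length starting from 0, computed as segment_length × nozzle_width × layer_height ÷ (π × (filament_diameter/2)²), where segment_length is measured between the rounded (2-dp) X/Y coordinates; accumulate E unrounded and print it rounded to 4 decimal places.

G0 X0.00 Y0.00 Z7.50
G1 X28.00 Y0.00 E2.7939
G1 X28.00 Y29.50 E5.7374
G1 X0.00 Y29.50 E8.5312
G1 X0.00 Y0.00 E11.4747

At z = 7.5 mm: the cube (footprint 28×29.5) is included at this height; the cone at (0, -0.5) is absent (z outside [10, 16.5]); the sphere at (14.5, 9.5): section is a regular 24-gon, circumradius = √(r²−h²) = √(7²−4²) = 5.745; the cube at (-3.5, 9.5) is absent (z outside [17.5, 28.5]); Combining (union): the r=7 sphere at (14.5, 9.5) lies entirely inside the 28×29.5 cube, so the union is just the 28×29.5 cube — 1 connected region. The outline is a single polygon with 4 vertices. Extrusion per mm of travel: 0.8 × 0.3 / (π × 0.875²) = 0.099780. Accumulating E over each segment gives final E = 11.4747.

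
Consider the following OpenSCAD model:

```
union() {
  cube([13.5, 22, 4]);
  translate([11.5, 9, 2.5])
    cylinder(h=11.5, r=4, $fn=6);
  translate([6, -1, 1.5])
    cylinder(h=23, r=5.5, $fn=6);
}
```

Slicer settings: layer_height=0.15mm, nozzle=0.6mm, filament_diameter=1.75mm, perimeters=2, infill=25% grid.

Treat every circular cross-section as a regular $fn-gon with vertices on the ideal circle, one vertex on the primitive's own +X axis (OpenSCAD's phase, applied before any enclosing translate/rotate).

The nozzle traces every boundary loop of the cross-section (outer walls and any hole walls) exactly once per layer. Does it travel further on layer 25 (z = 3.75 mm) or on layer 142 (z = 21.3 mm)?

Layer 25 (z = 3.75): the cube is present — its section is the full 13.5×22 rectangle (perimeter 71.00 mm); the r=4 cylinder at (11.5, 9) contributes a regular 6-gon of circumradius 4 (perimeter = 2·6·4.000·sin(180°/6) = 24.00 mm); the cylinder at (6, -1): section is a regular 6-gon, circumradius r=5.5 (perimeter = 2·6·5.500·sin(180°/6) = 33.00 mm); Merging all regions: the regions partially overlap (shared area 63.51 mm²), so the edge portions inside another operand are dropped and the merged outline is re-measured after clipping — boundary = 81.04 mm. So its perimeter = 81.04 mm. Layer 142 (z = 21.3): the cube is not intersected at this z (z outside [0, 4]); the cylinder at (11.5, 9) is absent (z outside [2.5, 14]); the r=5.5 cylinder at (6, -1) gives a regular 6-gon of circumradius 5.5 (constant along its height) (perimeter = 2·6·5.500·sin(180°/6) = 33.00 mm); Merging all regions: only the r=5.5 cylinder at (6, -1) is present, so the union is just that shape — boundary = 33.00 mm. So its perimeter = 33.00 mm. Layer 25 is larger (81.04 vs 33.00 mm).

layer 25 (z = 3.75 mm)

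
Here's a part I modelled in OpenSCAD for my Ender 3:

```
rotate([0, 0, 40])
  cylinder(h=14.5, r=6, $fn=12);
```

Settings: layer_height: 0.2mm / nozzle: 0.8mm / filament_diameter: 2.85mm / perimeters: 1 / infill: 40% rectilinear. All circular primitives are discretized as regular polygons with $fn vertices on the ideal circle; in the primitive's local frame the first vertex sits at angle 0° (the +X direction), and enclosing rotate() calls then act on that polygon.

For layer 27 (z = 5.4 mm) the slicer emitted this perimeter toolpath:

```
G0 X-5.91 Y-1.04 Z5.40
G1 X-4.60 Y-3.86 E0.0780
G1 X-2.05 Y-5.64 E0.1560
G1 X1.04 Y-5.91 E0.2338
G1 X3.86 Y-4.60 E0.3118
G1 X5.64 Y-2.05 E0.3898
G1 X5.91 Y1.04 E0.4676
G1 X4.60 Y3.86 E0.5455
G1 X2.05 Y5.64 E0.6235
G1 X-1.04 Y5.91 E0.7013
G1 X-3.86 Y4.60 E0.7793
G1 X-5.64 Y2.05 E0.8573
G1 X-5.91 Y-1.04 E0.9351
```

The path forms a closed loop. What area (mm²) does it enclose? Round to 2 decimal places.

108.08 mm²

Apply the shoelace formula to the sequence of (X, Y) vertices; enclosed area = 108.08 mm².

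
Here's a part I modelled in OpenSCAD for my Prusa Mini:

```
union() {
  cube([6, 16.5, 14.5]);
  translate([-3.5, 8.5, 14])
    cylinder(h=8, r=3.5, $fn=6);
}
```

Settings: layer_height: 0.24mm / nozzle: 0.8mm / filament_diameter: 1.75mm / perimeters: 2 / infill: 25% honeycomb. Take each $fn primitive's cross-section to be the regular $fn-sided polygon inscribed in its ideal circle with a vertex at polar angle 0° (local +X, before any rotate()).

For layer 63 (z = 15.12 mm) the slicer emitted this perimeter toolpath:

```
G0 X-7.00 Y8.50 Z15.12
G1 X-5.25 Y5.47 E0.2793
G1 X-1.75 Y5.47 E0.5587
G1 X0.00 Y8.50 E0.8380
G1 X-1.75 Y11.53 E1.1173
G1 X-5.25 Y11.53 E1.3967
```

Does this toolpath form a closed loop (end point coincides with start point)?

no

Start point (G0): (-7.00, 8.50). End point (last G1): the path does not return to the start — open.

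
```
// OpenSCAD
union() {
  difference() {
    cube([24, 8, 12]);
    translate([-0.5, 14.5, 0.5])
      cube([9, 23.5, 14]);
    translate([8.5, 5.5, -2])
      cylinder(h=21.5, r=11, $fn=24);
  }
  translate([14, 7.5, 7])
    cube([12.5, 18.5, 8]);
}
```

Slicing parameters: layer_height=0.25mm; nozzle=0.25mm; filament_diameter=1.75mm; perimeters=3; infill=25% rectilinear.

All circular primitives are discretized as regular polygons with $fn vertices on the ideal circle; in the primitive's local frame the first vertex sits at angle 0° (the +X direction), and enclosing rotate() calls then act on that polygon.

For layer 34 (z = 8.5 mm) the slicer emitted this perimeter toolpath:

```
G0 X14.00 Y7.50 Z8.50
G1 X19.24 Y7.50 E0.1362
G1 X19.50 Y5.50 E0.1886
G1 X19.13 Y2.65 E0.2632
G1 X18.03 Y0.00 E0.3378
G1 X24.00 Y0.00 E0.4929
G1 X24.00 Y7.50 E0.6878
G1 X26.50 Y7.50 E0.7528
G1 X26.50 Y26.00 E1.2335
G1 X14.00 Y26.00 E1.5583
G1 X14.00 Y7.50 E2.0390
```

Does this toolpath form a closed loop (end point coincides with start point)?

yes

Start point (G0): (14.00, 7.50). End point (last G1): the path returns to the start — closed.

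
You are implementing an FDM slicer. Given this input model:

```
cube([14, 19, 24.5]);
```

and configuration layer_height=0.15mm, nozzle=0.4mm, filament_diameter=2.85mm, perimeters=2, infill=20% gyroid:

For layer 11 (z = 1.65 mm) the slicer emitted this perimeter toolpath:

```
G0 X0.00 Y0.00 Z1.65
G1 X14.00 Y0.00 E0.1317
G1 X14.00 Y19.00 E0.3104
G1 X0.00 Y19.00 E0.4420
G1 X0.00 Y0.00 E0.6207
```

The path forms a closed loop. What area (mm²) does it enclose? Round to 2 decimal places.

Apply the shoelace formula to the sequence of (X, Y) vertices; enclosed area = 266.00 mm².

266.00 mm²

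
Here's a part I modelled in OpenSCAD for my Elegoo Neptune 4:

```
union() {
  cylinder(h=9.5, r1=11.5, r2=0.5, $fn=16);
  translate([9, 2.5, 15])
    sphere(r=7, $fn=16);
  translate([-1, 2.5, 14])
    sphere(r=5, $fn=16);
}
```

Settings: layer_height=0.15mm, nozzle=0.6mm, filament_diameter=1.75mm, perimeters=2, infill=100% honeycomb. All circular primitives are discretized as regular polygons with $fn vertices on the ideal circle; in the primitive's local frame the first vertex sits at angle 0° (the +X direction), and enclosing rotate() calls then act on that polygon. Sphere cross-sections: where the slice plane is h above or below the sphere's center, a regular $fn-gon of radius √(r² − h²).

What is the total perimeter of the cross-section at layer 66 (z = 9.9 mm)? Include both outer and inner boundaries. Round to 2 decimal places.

47.80 mm

At z = 9.9 mm: the cone is absent (z outside [0, 9.5]); the r=7 sphere at (9, 2.5) slices to a regular 16-gon of circumradius 4.795 (√(r²−h²) with h=5.1 from center) (perimeter = 2·16·4.795·sin(180°/16) = 29.93 mm); the sphere at (-1, 2.5): section is a regular 16-gon, circumradius = √(r²−h²) = √(5²−4.1²) = 2.862 (perimeter = 2·16·2.862·sin(180°/16) = 17.87 mm); Combining (union): the 2 present regions are separate (no shared area or edge), so areas and boundary lengths simply add and each stays a separate island — boundary = 47.80 mm. Overall, the cross-section has 2 separate islands. Total boundary length (outer) = 47.80 mm.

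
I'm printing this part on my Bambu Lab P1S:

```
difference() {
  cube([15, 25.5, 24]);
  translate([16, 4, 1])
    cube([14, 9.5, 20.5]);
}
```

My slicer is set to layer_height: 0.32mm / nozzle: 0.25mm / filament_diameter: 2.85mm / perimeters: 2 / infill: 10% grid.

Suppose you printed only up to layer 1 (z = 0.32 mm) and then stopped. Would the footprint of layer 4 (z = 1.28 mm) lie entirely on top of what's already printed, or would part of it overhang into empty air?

Compare the two slices. At z = 0.32: the cube is present — its section is the full 15×25.5 rectangle (area 382.50 mm²); the cube at (16, 4) is not intersected at this z (z outside [1, 21.5]); Taking the first minus the rest: none of the subtracted shapes is present at this height, so the 15×25.5 cube is unchanged — area = 382.50 mm². At z = 1.28: the cube is present — its section is the full 15×25.5 rectangle (area 382.50 mm²); the 14×9.5 cube at (16, 4) contributes its full rectangle (area 133.00 mm²); Taking the first minus the rest: starting from the 15×25.5 cube (382.50 mm²), the 14×9.5 cube at (16, 4) misses the remaining region (no effect) — area = 382.50 mm². Checking containment: the cross-section at z = 1.28 is a subset of the cross-section at z = 0.32.

entirely on top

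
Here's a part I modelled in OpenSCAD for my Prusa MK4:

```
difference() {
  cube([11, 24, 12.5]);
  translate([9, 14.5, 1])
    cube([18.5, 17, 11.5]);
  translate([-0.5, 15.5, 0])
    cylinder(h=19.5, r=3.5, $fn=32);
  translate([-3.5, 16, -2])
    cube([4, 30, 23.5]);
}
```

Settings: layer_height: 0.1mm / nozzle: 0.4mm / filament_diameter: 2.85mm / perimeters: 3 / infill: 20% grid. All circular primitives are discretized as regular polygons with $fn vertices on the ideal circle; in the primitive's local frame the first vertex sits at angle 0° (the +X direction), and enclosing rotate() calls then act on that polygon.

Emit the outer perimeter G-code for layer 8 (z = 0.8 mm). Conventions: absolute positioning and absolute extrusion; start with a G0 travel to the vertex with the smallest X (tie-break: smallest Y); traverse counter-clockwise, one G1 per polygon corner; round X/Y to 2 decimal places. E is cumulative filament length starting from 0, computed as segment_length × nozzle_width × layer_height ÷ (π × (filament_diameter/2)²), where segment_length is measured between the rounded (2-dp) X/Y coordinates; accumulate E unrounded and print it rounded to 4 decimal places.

At z = 0.8 mm: the 11×24 cube contributes its full rectangle; the cube at (9, 14.5) is not intersected at this z (z outside [1, 12.5]); the cylinder at (-0.5, 15.5): section is a regular 32-gon, circumradius r=3.5; the cube at (-3.5, 16) is present — its section is the full 4×30 rectangle; Subtracting the remaining from the first: starting from the 11×24 cube, the r=3.5 cylinder at (-0.5, 15.5) partially overlaps it — only the 15.64 mm² overlap (of its 38.24 mm²) is removed, clipping the outline; the 4×30 cube at (-3.5, 16) partially overlaps it — only the 2.55 mm² overlap (of its 120.00 mm²) is removed, clipping the outline — 1 connected region. The outline is a single polygon with 20 vertices. Extrusion per mm of travel: 0.4 × 0.1 / (π × 1.425²) = 0.006270. Accumulating E over each segment gives final E = 0.4525.

G0 X0.00 Y0.00 Z0.80
G1 X11.00 Y0.00 E0.0690
G1 X11.00 Y24.00 E0.2195
G1 X0.50 Y24.00 E0.2853
G1 X0.50 Y18.84 E0.3176
G1 X0.84 Y18.73 E0.3199
G1 X1.44 Y18.41 E0.3242
G1 X1.97 Y17.97 E0.3285
G1 X2.41 Y17.44 E0.3328
G1 X2.73 Y16.84 E0.3371
G1 X2.93 Y16.18 E0.3414
G1 X3.00 Y15.50 E0.3457
G1 X2.93 Y14.82 E0.3500
G1 X2.73 Y14.16 E0.3543
G1 X2.41 Y13.56 E0.3585
G1 X1.97 Y13.03 E0.3629
G1 X1.44 Y12.59 E0.3672
G1 X0.84 Y12.27 E0.3714
G1 X0.18 Y12.07 E0.3758
G1 X0.00 Y12.05 E0.3769
G1 X0.00 Y0.00 E0.4525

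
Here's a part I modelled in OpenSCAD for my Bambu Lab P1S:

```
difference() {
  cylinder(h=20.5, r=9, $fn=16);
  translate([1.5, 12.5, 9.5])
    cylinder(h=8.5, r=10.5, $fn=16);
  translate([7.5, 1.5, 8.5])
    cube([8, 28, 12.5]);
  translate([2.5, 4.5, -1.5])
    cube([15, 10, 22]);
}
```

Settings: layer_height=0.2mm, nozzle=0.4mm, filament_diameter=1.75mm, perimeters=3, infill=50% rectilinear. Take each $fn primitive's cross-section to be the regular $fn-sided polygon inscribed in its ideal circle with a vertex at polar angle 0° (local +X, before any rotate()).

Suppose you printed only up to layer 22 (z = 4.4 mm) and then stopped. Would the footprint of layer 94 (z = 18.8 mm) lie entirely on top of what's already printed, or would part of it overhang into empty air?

entirely on top

Compare the two slices. At z = 4.4: the r=9 cylinder contributes a regular 16-gon of circumradius 9 (area = (16/2)·9.000²·sin(360°/16) = 247.98 mm²); the cylinder at (1.5, 12.5) is not intersected at this z (z outside [9.5, 18]); the cube at (7.5, 1.5) does not reach this height (z outside [8.5, 21]); the cube at (2.5, 4.5) (footprint 15×10) is included at this height (area 150.00 mm²); After the difference (first − rest): starting from the r=9 cylinder (247.98 mm²), the 15×10 cube at (2.5, 4.5) partially overlaps it — only the 13.14 mm² overlap (of its 150.00 mm²) is removed, clipping the outline — area = 234.84 mm². At z = 18.8: the cylinder: section is a regular 16-gon, circumradius r=9 (area = (16/2)·9.000²·sin(360°/16) = 247.98 mm²); the cylinder at (1.5, 12.5) is absent (z outside [9.5, 18]); the 8×28 cube at (7.5, 1.5) contributes its full rectangle (area 224.00 mm²); the cube at (2.5, 4.5) is present — its section is the full 15×10 rectangle (area 150.00 mm²); Taking the first minus the rest: starting from the r=9 cylinder (247.98 mm²), the 8×28 cube at (7.5, 1.5) partially overlaps it — only the 2.46 mm² overlap (of its 224.00 mm²) is removed, clipping the outline; the 15×10 cube at (2.5, 4.5) partially overlaps it — only the 13.13 mm² overlap (of its 150.00 mm²) is removed, clipping the outline — area = 232.39 mm². Checking containment: the cross-section at z = 18.8 is a subset of the cross-section at z = 4.4.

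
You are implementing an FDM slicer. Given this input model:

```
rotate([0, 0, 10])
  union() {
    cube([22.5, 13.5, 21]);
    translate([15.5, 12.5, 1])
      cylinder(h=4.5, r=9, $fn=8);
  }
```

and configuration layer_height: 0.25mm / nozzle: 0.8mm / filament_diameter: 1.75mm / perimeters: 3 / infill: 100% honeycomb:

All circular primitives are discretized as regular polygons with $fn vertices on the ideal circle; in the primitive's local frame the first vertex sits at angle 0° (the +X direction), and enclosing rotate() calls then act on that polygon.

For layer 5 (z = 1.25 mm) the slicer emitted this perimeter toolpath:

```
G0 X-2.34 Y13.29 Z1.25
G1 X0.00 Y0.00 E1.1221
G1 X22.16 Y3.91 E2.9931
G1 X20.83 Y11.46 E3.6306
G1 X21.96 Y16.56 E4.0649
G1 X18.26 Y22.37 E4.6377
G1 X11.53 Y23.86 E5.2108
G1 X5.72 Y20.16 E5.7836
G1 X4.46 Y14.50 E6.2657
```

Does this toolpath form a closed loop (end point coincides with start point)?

no

Start point (G0): (-2.34, 13.29). End point (last G1): the path does not return to the start — open.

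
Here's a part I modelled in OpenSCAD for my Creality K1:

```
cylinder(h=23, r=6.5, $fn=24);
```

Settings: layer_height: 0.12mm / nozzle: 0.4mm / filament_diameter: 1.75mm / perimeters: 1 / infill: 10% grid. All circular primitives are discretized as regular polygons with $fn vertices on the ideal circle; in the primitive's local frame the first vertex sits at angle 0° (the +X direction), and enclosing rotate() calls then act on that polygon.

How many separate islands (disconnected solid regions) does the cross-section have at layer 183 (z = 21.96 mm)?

1

At z = 21.96 mm: the r=6.5 cylinder gives a regular 24-gon of circumradius 6.5 (constant along its height). Overall, the cross-section is a single solid region. Island count = 1.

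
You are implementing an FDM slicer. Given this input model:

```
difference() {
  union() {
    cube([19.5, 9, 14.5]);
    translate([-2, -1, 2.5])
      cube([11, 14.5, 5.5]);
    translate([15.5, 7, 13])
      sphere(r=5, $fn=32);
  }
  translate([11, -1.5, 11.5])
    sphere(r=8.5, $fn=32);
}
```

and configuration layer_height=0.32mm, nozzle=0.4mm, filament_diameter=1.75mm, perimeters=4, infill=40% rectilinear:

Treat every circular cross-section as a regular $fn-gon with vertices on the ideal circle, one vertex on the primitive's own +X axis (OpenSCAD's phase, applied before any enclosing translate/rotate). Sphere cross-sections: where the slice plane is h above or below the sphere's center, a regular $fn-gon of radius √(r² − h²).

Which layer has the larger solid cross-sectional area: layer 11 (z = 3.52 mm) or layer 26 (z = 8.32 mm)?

layer 11 (z = 3.52 mm)

Layer 11 (z = 3.52): the cube is present — its section is the full 19.5×9 rectangle (area 175.50 mm²); the cube at (-2, -1) is present — its section is the full 11×14.5 rectangle (area 159.50 mm²); the sphere at (15.5, 7) is not intersected at this z (|z−center|=9.480 > r=5); Taking the union: the regions partially overlap — summed areas 335.00 mm² minus the doubly-counted overlap 81.00 mm² gives 254.00 mm² — area = 254.00 mm²; the sphere at (11, -1.5): section is a regular 32-gon, circumradius = √(r²−h²) = √(8.5²−7.98²) = 2.927 (area = (32/2)·2.927²·sin(360°/32) = 26.75 mm²); Taking the first minus the rest: starting from that combined region (254.00 mm²), the r=8.5 sphere at (11, -1.5) partially overlaps it — only the 5.75 mm² overlap (of its 26.75 mm²) is removed, clipping the outline — area = 248.25 mm². So its area = 248.25 mm². Layer 26 (z = 8.32): the cube is present — its section is the full 19.5×9 rectangle (area 175.50 mm²); the cube at (-2, -1) is not intersected at this z (z outside [2.5, 8]); the r=5 sphere at (15.5, 7) contributes a regular 32-gon of circumradius √(5²−4.68²) = 1.760 (area = (32/2)·1.760²·sin(360°/32) = 9.67 mm²); Combining (union): the r=5 sphere at (15.5, 7) lies entirely inside the 19.5×9 cube, so the union is just the 19.5×9 cube — area = 175.50 mm²; the r=8.5 sphere at (11, -1.5) contributes a regular 32-gon of circumradius √(8.5²−3.18²) = 7.883 (area = (32/2)·7.883²·sin(360°/32) = 193.96 mm²); Taking the first minus the rest: starting from that combined region (175.50 mm²), the r=8.5 sphere at (11, -1.5) partially overlaps it — only the 73.55 mm² overlap (of its 193.96 mm²) is removed, clipping the outline — area = 101.95 mm². So its area = 101.95 mm². Layer 11 is larger (248.25 vs 101.95 mm²).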